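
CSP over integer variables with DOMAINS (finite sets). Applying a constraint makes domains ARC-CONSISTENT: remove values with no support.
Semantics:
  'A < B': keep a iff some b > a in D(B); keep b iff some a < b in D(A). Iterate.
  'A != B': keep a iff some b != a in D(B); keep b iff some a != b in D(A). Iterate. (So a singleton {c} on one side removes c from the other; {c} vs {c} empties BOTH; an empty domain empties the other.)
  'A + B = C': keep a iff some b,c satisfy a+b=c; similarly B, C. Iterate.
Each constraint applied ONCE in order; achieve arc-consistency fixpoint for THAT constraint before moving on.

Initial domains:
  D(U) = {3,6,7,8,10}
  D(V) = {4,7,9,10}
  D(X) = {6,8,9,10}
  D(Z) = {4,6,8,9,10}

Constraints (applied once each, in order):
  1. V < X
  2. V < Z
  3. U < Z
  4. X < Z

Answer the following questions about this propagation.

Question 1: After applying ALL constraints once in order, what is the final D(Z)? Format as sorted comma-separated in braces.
Constraint 1 (V < X) on D(V)={4,7,9,10} D(X)={6,8,9,10}: V {4,7,9,10}->{4,7,9}
Constraint 2 (V < Z) on D(V)={4,7,9} D(Z)={4,6,8,9,10}: Z {4,6,8,9,10}->{6,8,9,10}
Constraint 3 (U < Z) on D(U)={3,6,7,8,10} D(Z)={6,8,9,10}: U {3,6,7,8,10}->{3,6,7,8}
Constraint 4 (X < Z) on D(X)={6,8,9,10} D(Z)={6,8,9,10}: X {6,8,9,10}->{6,8,9}; Z {6,8,9,10}->{8,9,10}
So after all 4 constraints: D(Z) = {8,9,10}

Answer: {8,9,10}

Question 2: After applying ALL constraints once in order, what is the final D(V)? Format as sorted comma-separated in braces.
Constraint 1 (V < X) on D(V)={4,7,9,10} D(X)={6,8,9,10}: V {4,7,9,10}->{4,7,9}
Constraint 2 (V < Z) on D(V)={4,7,9} D(Z)={4,6,8,9,10}: Z {4,6,8,9,10}->{6,8,9,10}
Constraint 3 (U < Z) on D(U)={3,6,7,8,10} D(Z)={6,8,9,10}: U {3,6,7,8,10}->{3,6,7,8}
Constraint 4 (X < Z) on D(X)={6,8,9,10} D(Z)={6,8,9,10}: X {6,8,9,10}->{6,8,9}; Z {6,8,9,10}->{8,9,10}
So after all 4 constraints: D(V) = {4,7,9}

Answer: {4,7,9}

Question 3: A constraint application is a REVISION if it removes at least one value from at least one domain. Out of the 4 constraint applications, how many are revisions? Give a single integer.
Answer: 4

Derivation:
Constraint 1 (V < X) on D(V)={4,7,9,10} D(X)={6,8,9,10}: V {4,7,9,10}->{4,7,9} => REVISION
Constraint 2 (V < Z) on D(V)={4,7,9} D(Z)={4,6,8,9,10}: Z {4,6,8,9,10}->{6,8,9,10} => REVISION
Constraint 3 (U < Z) on D(U)={3,6,7,8,10} D(Z)={6,8,9,10}: U {3,6,7,8,10}->{3,6,7,8} => REVISION
Constraint 4 (X < Z) on D(X)={6,8,9,10} D(Z)={6,8,9,10}: X {6,8,9,10}->{6,8,9}; Z {6,8,9,10}->{8,9,10} => REVISION
Total revisions = 4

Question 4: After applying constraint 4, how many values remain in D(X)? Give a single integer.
Answer: 3

Derivation:
Constraint 1 (V < X) on D(V)={4,7,9,10} D(X)={6,8,9,10}: V {4,7,9,10}->{4,7,9}
Constraint 2 (V < Z) on D(V)={4,7,9} D(Z)={4,6,8,9,10}: Z {4,6,8,9,10}->{6,8,9,10}
Constraint 3 (U < Z) on D(U)={3,6,7,8,10} D(Z)={6,8,9,10}: U {3,6,7,8,10}->{3,6,7,8}
Constraint 4 (X < Z) on D(X)={6,8,9,10} D(Z)={6,8,9,10}: X {6,8,9,10}->{6,8,9}; Z {6,8,9,10}->{8,9,10}
So after constraint 4: D(X)={6,8,9}, size = 3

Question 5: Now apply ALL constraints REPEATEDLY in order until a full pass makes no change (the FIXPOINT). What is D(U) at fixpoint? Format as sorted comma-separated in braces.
Answer: {3,6,7,8}

Derivation:
pass 0 (initial): D(U)={3,6,7,8,10}
pass 1: U {3,6,7,8,10}->{3,6,7,8}; V {4,7,9,10}->{4,7,9}; X {6,8,9,10}->{6,8,9}; Z {4,6,8,9,10}->{8,9,10}
pass 2: V {4,7,9}->{4,7}
pass 3: no change
Fixpoint after 3 passes: D(U) = {3,6,7,8}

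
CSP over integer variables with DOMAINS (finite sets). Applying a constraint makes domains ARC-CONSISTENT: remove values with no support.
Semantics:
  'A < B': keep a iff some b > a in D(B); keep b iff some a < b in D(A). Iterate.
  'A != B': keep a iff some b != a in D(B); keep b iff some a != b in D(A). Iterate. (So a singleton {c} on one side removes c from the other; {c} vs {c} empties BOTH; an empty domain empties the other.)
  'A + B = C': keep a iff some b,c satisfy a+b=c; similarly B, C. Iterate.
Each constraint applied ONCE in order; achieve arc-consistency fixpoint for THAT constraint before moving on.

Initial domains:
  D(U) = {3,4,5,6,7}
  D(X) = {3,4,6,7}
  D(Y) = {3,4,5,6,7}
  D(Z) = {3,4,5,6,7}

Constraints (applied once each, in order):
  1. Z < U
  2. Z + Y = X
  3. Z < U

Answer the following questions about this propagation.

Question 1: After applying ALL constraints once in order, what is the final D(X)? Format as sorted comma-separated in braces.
Constraint 1 (Z < U) on D(Z)={3,4,5,6,7} D(U)={3,4,5,6,7}: Z {3,4,5,6,7}->{3,4,5,6}; U {3,4,5,6,7}->{4,5,6,7}
Constraint 2 (Z + Y = X) on D(Z)={3,4,5,6} D(Y)={3,4,5,6,7} D(X)={3,4,6,7}: Z {3,4,5,6}->{3,4}; Y {3,4,5,6,7}->{3,4}; X {3,4,6,7}->{6,7}
Constraint 3 (Z < U) on D(Z)={3,4} D(U)={4,5,6,7}: no change
So after all 3 constraints: D(X) = {6,7}

Answer: {6,7}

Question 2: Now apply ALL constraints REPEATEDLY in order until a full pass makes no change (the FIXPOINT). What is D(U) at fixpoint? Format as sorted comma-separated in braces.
Answer: {4,5,6,7}

Derivation:
pass 0 (initial): D(U)={3,4,5,6,7}
pass 1: U {3,4,5,6,7}->{4,5,6,7}; X {3,4,6,7}->{6,7}; Y {3,4,5,6,7}->{3,4}; Z {3,4,5,6,7}->{3,4}
pass 2: no change
Fixpoint after 2 passes: D(U) = {4,5,6,7}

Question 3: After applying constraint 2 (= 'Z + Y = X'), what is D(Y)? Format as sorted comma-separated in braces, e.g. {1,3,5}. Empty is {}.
Constraint 1 (Z < U) on D(Z)={3,4,5,6,7} D(U)={3,4,5,6,7}: Z {3,4,5,6,7}->{3,4,5,6}; U {3,4,5,6,7}->{4,5,6,7}
Constraint 2 (Z + Y = X) on D(Z)={3,4,5,6} D(Y)={3,4,5,6,7} D(X)={3,4,6,7}: Z {3,4,5,6}->{3,4}; Y {3,4,5,6,7}->{3,4}; X {3,4,6,7}->{6,7}
So after constraint 2: D(Y) = {3,4}

Answer: {3,4}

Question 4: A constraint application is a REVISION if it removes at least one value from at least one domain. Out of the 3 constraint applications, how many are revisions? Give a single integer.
Answer: 2

Derivation:
Constraint 1 (Z < U) on D(Z)={3,4,5,6,7} D(U)={3,4,5,6,7}: Z {3,4,5,6,7}->{3,4,5,6}; U {3,4,5,6,7}->{4,5,6,7} => REVISION
Constraint 2 (Z + Y = X) on D(Z)={3,4,5,6} D(Y)={3,4,5,6,7} D(X)={3,4,6,7}: Z {3,4,5,6}->{3,4}; Y {3,4,5,6,7}->{3,4}; X {3,4,6,7}->{6,7} => REVISION
Constraint 3 (Z < U) on D(Z)={3,4} D(U)={4,5,6,7}: no change => not a revision
Total revisions = 2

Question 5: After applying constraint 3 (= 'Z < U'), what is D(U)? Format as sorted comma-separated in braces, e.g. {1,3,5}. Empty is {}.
Answer: {4,5,6,7}

Derivation:
Constraint 1 (Z < U) on D(Z)={3,4,5,6,7} D(U)={3,4,5,6,7}: Z {3,4,5,6,7}->{3,4,5,6}; U {3,4,5,6,7}->{4,5,6,7}
Constraint 2 (Z + Y = X) on D(Z)={3,4,5,6} D(Y)={3,4,5,6,7} D(X)={3,4,6,7}: Z {3,4,5,6}->{3,4}; Y {3,4,5,6,7}->{3,4}; X {3,4,6,7}->{6,7}
Constraint 3 (Z < U) on D(Z)={3,4} D(U)={4,5,6,7}: no change
So after constraint 3: D(U) = {4,5,6,7}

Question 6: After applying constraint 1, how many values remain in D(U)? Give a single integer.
Constraint 1 (Z < U) on D(Z)={3,4,5,6,7} D(U)={3,4,5,6,7}: Z {3,4,5,6,7}->{3,4,5,6}; U {3,4,5,6,7}->{4,5,6,7}
So after constraint 1: D(U)={4,5,6,7}, size = 4

Answer: 4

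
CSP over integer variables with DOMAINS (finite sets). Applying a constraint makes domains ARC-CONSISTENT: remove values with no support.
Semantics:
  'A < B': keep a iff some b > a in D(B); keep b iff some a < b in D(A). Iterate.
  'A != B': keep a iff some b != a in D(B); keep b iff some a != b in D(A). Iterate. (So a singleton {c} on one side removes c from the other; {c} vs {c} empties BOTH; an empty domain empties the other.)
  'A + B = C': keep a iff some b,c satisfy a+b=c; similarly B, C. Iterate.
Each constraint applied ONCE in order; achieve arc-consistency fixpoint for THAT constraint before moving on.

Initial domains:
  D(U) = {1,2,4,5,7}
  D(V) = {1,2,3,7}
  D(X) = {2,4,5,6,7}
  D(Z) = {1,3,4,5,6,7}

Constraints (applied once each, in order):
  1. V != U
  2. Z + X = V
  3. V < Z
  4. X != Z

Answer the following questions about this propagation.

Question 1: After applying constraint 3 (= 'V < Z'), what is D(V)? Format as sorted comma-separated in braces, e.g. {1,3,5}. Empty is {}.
Constraint 1 (V != U) on D(V)={1,2,3,7} D(U)={1,2,4,5,7}: no change
Constraint 2 (Z + X = V) on D(Z)={1,3,4,5,6,7} D(X)={2,4,5,6,7} D(V)={1,2,3,7}: Z {1,3,4,5,6,7}->{1,3,5}; X {2,4,5,6,7}->{2,4,6}; V {1,2,3,7}->{3,7}
Constraint 3 (V < Z) on D(V)={3,7} D(Z)={1,3,5}: V {3,7}->{3}; Z {1,3,5}->{5}
So after constraint 3: D(V) = {3}

Answer: {3}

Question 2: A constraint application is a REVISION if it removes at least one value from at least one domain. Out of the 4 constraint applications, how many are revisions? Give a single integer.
Constraint 1 (V != U) on D(V)={1,2,3,7} D(U)={1,2,4,5,7}: no change => not a revision
Constraint 2 (Z + X = V) on D(Z)={1,3,4,5,6,7} D(X)={2,4,5,6,7} D(V)={1,2,3,7}: Z {1,3,4,5,6,7}->{1,3,5}; X {2,4,5,6,7}->{2,4,6}; V {1,2,3,7}->{3,7} => REVISION
Constraint 3 (V < Z) on D(V)={3,7} D(Z)={1,3,5}: V {3,7}->{3}; Z {1,3,5}->{5} => REVISION
Constraint 4 (X != Z) on D(X)={2,4,6} D(Z)={5}: no change => not a revision
Total revisions = 2

Answer: 2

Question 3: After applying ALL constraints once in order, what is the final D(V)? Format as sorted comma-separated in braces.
Constraint 1 (V != U) on D(V)={1,2,3,7} D(U)={1,2,4,5,7}: no change
Constraint 2 (Z + X = V) on D(Z)={1,3,4,5,6,7} D(X)={2,4,5,6,7} D(V)={1,2,3,7}: Z {1,3,4,5,6,7}->{1,3,5}; X {2,4,5,6,7}->{2,4,6}; V {1,2,3,7}->{3,7}
Constraint 3 (V < Z) on D(V)={3,7} D(Z)={1,3,5}: V {3,7}->{3}; Z {1,3,5}->{5}
Constraint 4 (X != Z) on D(X)={2,4,6} D(Z)={5}: no change
So after all 4 constraints: D(V) = {3}

Answer: {3}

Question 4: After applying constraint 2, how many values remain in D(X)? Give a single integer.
Constraint 1 (V != U) on D(V)={1,2,3,7} D(U)={1,2,4,5,7}: no change
Constraint 2 (Z + X = V) on D(Z)={1,3,4,5,6,7} D(X)={2,4,5,6,7} D(V)={1,2,3,7}: Z {1,3,4,5,6,7}->{1,3,5}; X {2,4,5,6,7}->{2,4,6}; V {1,2,3,7}->{3,7}
So after constraint 2: D(X)={2,4,6}, size = 3

Answer: 3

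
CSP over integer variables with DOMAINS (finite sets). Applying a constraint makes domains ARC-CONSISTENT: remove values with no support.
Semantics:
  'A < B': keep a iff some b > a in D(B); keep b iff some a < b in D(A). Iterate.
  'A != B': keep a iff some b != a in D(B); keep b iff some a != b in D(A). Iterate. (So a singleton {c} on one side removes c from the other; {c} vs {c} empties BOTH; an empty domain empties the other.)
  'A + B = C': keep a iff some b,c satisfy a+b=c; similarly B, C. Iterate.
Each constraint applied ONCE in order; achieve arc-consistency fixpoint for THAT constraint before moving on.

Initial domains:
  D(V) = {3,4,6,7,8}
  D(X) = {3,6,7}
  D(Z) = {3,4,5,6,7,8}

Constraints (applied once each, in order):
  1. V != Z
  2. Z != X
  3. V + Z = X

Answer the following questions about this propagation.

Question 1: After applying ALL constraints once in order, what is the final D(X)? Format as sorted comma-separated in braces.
Answer: {6,7}

Derivation:
Constraint 1 (V != Z) on D(V)={3,4,6,7,8} D(Z)={3,4,5,6,7,8}: no change
Constraint 2 (Z != X) on D(Z)={3,4,5,6,7,8} D(X)={3,6,7}: no change
Constraint 3 (V + Z = X) on D(V)={3,4,6,7,8} D(Z)={3,4,5,6,7,8} D(X)={3,6,7}: V {3,4,6,7,8}->{3,4}; Z {3,4,5,6,7,8}->{3,4}; X {3,6,7}->{6,7}
So after all 3 constraints: D(X) = {6,7}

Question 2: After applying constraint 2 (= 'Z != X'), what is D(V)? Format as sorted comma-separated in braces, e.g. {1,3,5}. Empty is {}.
Constraint 1 (V != Z) on D(V)={3,4,6,7,8} D(Z)={3,4,5,6,7,8}: no change
Constraint 2 (Z != X) on D(Z)={3,4,5,6,7,8} D(X)={3,6,7}: no change
So after constraint 2: D(V) = {3,4,6,7,8}

Answer: {3,4,6,7,8}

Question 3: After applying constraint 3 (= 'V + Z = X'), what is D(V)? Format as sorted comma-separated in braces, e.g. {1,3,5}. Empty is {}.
Answer: {3,4}

Derivation:
Constraint 1 (V != Z) on D(V)={3,4,6,7,8} D(Z)={3,4,5,6,7,8}: no change
Constraint 2 (Z != X) on D(Z)={3,4,5,6,7,8} D(X)={3,6,7}: no change
Constraint 3 (V + Z = X) on D(V)={3,4,6,7,8} D(Z)={3,4,5,6,7,8} D(X)={3,6,7}: V {3,4,6,7,8}->{3,4}; Z {3,4,5,6,7,8}->{3,4}; X {3,6,7}->{6,7}
So after constraint 3: D(V) = {3,4}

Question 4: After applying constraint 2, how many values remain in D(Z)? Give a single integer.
Constraint 1 (V != Z) on D(V)={3,4,6,7,8} D(Z)={3,4,5,6,7,8}: no change
Constraint 2 (Z != X) on D(Z)={3,4,5,6,7,8} D(X)={3,6,7}: no change
So after constraint 2: D(Z)={3,4,5,6,7,8}, size = 6

Answer: 6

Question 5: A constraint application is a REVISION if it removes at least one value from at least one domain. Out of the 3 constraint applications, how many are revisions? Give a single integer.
Constraint 1 (V != Z) on D(V)={3,4,6,7,8} D(Z)={3,4,5,6,7,8}: no change => not a revision
Constraint 2 (Z != X) on D(Z)={3,4,5,6,7,8} D(X)={3,6,7}: no change => not a revision
Constraint 3 (V + Z = X) on D(V)={3,4,6,7,8} D(Z)={3,4,5,6,7,8} D(X)={3,6,7}: V {3,4,6,7,8}->{3,4}; Z {3,4,5,6,7,8}->{3,4}; X {3,6,7}->{6,7} => REVISION
Total revisions = 1

Answer: 1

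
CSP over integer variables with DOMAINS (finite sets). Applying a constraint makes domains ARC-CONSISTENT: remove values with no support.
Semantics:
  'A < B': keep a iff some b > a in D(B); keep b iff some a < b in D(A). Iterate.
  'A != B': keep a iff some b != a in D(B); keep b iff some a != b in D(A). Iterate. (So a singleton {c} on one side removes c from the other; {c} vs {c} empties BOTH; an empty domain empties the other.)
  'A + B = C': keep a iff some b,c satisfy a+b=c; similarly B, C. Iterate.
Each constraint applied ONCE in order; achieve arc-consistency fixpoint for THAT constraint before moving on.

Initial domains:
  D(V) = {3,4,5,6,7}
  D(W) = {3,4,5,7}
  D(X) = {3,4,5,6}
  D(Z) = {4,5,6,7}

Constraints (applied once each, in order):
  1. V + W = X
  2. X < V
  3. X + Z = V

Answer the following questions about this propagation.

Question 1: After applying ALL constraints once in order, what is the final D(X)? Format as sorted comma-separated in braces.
Answer: {}

Derivation:
Constraint 1 (V + W = X) on D(V)={3,4,5,6,7} D(W)={3,4,5,7} D(X)={3,4,5,6}: V {3,4,5,6,7}->{3}; W {3,4,5,7}->{3}; X {3,4,5,6}->{6}
Constraint 2 (X < V) on D(X)={6} D(V)={3}: X {6}->{}; V {3}->{}
Constraint 3 (X + Z = V) on D(X)={} D(Z)={4,5,6,7} D(V)={}: Z {4,5,6,7}->{}
So after all 3 constraints: D(X) = {}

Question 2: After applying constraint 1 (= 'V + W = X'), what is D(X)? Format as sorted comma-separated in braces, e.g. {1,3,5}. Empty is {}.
Constraint 1 (V + W = X) on D(V)={3,4,5,6,7} D(W)={3,4,5,7} D(X)={3,4,5,6}: V {3,4,5,6,7}->{3}; W {3,4,5,7}->{3}; X {3,4,5,6}->{6}
So after constraint 1: D(X) = {6}

Answer: {6}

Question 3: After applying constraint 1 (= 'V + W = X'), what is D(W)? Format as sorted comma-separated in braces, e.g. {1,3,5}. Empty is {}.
Answer: {3}

Derivation:
Constraint 1 (V + W = X) on D(V)={3,4,5,6,7} D(W)={3,4,5,7} D(X)={3,4,5,6}: V {3,4,5,6,7}->{3}; W {3,4,5,7}->{3}; X {3,4,5,6}->{6}
So after constraint 1: D(W) = {3}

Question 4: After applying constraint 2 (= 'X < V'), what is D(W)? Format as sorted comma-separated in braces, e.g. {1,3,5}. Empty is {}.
Answer: {3}

Derivation:
Constraint 1 (V + W = X) on D(V)={3,4,5,6,7} D(W)={3,4,5,7} D(X)={3,4,5,6}: V {3,4,5,6,7}->{3}; W {3,4,5,7}->{3}; X {3,4,5,6}->{6}
Constraint 2 (X < V) on D(X)={6} D(V)={3}: X {6}->{}; V {3}->{}
So after constraint 2: D(W) = {3}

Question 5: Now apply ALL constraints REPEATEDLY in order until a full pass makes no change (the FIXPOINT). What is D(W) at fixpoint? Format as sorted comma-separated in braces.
Answer: {}

Derivation:
pass 0 (initial): D(W)={3,4,5,7}
pass 1: V {3,4,5,6,7}->{}; W {3,4,5,7}->{3}; X {3,4,5,6}->{}; Z {4,5,6,7}->{}
pass 2: W {3}->{}
pass 3: no change
Fixpoint after 3 passes: D(W) = {}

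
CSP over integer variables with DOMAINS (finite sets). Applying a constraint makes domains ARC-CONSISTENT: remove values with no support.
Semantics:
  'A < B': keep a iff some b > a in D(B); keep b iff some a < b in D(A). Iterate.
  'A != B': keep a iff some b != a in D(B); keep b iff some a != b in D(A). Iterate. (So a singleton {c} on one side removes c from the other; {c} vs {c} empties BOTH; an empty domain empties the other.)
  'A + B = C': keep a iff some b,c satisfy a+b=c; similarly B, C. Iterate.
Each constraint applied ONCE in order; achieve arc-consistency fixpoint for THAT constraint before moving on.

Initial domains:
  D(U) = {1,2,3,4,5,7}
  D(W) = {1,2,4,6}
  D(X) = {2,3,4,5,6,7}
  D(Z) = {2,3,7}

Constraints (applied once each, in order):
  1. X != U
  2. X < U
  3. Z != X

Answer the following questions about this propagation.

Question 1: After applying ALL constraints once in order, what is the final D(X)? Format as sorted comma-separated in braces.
Answer: {2,3,4,5,6}

Derivation:
Constraint 1 (X != U) on D(X)={2,3,4,5,6,7} D(U)={1,2,3,4,5,7}: no change
Constraint 2 (X < U) on D(X)={2,3,4,5,6,7} D(U)={1,2,3,4,5,7}: X {2,3,4,5,6,7}->{2,3,4,5,6}; U {1,2,3,4,5,7}->{3,4,5,7}
Constraint 3 (Z != X) on D(Z)={2,3,7} D(X)={2,3,4,5,6}: no change
So after all 3 constraints: D(X) = {2,3,4,5,6}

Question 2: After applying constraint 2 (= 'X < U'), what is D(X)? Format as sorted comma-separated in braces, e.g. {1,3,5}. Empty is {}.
Constraint 1 (X != U) on D(X)={2,3,4,5,6,7} D(U)={1,2,3,4,5,7}: no change
Constraint 2 (X < U) on D(X)={2,3,4,5,6,7} D(U)={1,2,3,4,5,7}: X {2,3,4,5,6,7}->{2,3,4,5,6}; U {1,2,3,4,5,7}->{3,4,5,7}
So after constraint 2: D(X) = {2,3,4,5,6}

Answer: {2,3,4,5,6}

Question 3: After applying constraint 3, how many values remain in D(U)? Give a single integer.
Answer: 4

Derivation:
Constraint 1 (X != U) on D(X)={2,3,4,5,6,7} D(U)={1,2,3,4,5,7}: no change
Constraint 2 (X < U) on D(X)={2,3,4,5,6,7} D(U)={1,2,3,4,5,7}: X {2,3,4,5,6,7}->{2,3,4,5,6}; U {1,2,3,4,5,7}->{3,4,5,7}
Constraint 3 (Z != X) on D(Z)={2,3,7} D(X)={2,3,4,5,6}: no change
So after constraint 3: D(U)={3,4,5,7}, size = 4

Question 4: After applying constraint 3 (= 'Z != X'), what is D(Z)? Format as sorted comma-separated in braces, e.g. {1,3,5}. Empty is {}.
Constraint 1 (X != U) on D(X)={2,3,4,5,6,7} D(U)={1,2,3,4,5,7}: no change
Constraint 2 (X < U) on D(X)={2,3,4,5,6,7} D(U)={1,2,3,4,5,7}: X {2,3,4,5,6,7}->{2,3,4,5,6}; U {1,2,3,4,5,7}->{3,4,5,7}
Constraint 3 (Z != X) on D(Z)={2,3,7} D(X)={2,3,4,5,6}: no change
So after constraint 3: D(Z) = {2,3,7}

Answer: {2,3,7}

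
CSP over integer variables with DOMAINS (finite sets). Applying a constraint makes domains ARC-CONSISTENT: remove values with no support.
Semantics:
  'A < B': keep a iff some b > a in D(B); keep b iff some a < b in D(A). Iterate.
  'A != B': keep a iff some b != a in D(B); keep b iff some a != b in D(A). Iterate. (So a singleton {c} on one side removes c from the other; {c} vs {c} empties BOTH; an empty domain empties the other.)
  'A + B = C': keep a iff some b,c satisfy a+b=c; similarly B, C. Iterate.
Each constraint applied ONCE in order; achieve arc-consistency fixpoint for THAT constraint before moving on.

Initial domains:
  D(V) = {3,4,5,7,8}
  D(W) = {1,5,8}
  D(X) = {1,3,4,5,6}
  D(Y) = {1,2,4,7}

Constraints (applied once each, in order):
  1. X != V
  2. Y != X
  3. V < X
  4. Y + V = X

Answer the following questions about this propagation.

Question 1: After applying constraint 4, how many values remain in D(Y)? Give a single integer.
Answer: 2

Derivation:
Constraint 1 (X != V) on D(X)={1,3,4,5,6} D(V)={3,4,5,7,8}: no change
Constraint 2 (Y != X) on D(Y)={1,2,4,7} D(X)={1,3,4,5,6}: no change
Constraint 3 (V < X) on D(V)={3,4,5,7,8} D(X)={1,3,4,5,6}: V {3,4,5,7,8}->{3,4,5}; X {1,3,4,5,6}->{4,5,6}
Constraint 4 (Y + V = X) on D(Y)={1,2,4,7} D(V)={3,4,5} D(X)={4,5,6}: Y {1,2,4,7}->{1,2}
So after constraint 4: D(Y)={1,2}, size = 2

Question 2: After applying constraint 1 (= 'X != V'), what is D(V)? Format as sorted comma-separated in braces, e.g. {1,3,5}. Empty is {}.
Constraint 1 (X != V) on D(X)={1,3,4,5,6} D(V)={3,4,5,7,8}: no change
So after constraint 1: D(V) = {3,4,5,7,8}

Answer: {3,4,5,7,8}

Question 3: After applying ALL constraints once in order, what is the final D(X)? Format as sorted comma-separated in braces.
Constraint 1 (X != V) on D(X)={1,3,4,5,6} D(V)={3,4,5,7,8}: no change
Constraint 2 (Y != X) on D(Y)={1,2,4,7} D(X)={1,3,4,5,6}: no change
Constraint 3 (V < X) on D(V)={3,4,5,7,8} D(X)={1,3,4,5,6}: V {3,4,5,7,8}->{3,4,5}; X {1,3,4,5,6}->{4,5,6}
Constraint 4 (Y + V = X) on D(Y)={1,2,4,7} D(V)={3,4,5} D(X)={4,5,6}: Y {1,2,4,7}->{1,2}
So after all 4 constraints: D(X) = {4,5,6}

Answer: {4,5,6}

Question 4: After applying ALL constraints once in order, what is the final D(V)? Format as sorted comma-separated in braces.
Answer: {3,4,5}

Derivation:
Constraint 1 (X != V) on D(X)={1,3,4,5,6} D(V)={3,4,5,7,8}: no change
Constraint 2 (Y != X) on D(Y)={1,2,4,7} D(X)={1,3,4,5,6}: no change
Constraint 3 (V < X) on D(V)={3,4,5,7,8} D(X)={1,3,4,5,6}: V {3,4,5,7,8}->{3,4,5}; X {1,3,4,5,6}->{4,5,6}
Constraint 4 (Y + V = X) on D(Y)={1,2,4,7} D(V)={3,4,5} D(X)={4,5,6}: Y {1,2,4,7}->{1,2}
So after all 4 constraints: D(V) = {3,4,5}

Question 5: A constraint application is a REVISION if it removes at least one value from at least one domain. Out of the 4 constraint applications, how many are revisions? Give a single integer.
Constraint 1 (X != V) on D(X)={1,3,4,5,6} D(V)={3,4,5,7,8}: no change => not a revision
Constraint 2 (Y != X) on D(Y)={1,2,4,7} D(X)={1,3,4,5,6}: no change => not a revision
Constraint 3 (V < X) on D(V)={3,4,5,7,8} D(X)={1,3,4,5,6}: V {3,4,5,7,8}->{3,4,5}; X {1,3,4,5,6}->{4,5,6} => REVISION
Constraint 4 (Y + V = X) on D(Y)={1,2,4,7} D(V)={3,4,5} D(X)={4,5,6}: Y {1,2,4,7}->{1,2} => REVISION
Total revisions = 2

Answer: 2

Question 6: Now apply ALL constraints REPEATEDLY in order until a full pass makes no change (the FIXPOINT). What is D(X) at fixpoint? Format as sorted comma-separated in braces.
Answer: {4,5,6}

Derivation:
pass 0 (initial): D(X)={1,3,4,5,6}
pass 1: V {3,4,5,7,8}->{3,4,5}; X {1,3,4,5,6}->{4,5,6}; Y {1,2,4,7}->{1,2}
pass 2: no change
Fixpoint after 2 passes: D(X) = {4,5,6}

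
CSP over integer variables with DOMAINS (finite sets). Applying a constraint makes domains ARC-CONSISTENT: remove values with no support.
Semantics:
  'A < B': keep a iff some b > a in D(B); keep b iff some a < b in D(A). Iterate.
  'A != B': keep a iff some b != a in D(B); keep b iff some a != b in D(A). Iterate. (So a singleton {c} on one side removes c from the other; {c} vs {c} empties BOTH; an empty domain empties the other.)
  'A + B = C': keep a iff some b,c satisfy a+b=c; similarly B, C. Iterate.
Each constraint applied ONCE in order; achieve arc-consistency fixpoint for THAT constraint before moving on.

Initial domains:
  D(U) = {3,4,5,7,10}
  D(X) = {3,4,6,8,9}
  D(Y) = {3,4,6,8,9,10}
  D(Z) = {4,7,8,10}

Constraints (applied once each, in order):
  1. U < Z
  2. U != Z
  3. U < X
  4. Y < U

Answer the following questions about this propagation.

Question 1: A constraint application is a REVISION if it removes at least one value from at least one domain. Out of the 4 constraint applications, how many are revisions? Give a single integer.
Answer: 3

Derivation:
Constraint 1 (U < Z) on D(U)={3,4,5,7,10} D(Z)={4,7,8,10}: U {3,4,5,7,10}->{3,4,5,7} => REVISION
Constraint 2 (U != Z) on D(U)={3,4,5,7} D(Z)={4,7,8,10}: no change => not a revision
Constraint 3 (U < X) on D(U)={3,4,5,7} D(X)={3,4,6,8,9}: X {3,4,6,8,9}->{4,6,8,9} => REVISION
Constraint 4 (Y < U) on D(Y)={3,4,6,8,9,10} D(U)={3,4,5,7}: Y {3,4,6,8,9,10}->{3,4,6}; U {3,4,5,7}->{4,5,7} => REVISION
Total revisions = 3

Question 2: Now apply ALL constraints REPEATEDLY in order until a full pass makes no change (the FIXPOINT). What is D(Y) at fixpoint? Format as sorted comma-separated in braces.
pass 0 (initial): D(Y)={3,4,6,8,9,10}
pass 1: U {3,4,5,7,10}->{4,5,7}; X {3,4,6,8,9}->{4,6,8,9}; Y {3,4,6,8,9,10}->{3,4,6}
pass 2: X {4,6,8,9}->{6,8,9}; Z {4,7,8,10}->{7,8,10}
pass 3: no change
Fixpoint after 3 passes: D(Y) = {3,4,6}

Answer: {3,4,6}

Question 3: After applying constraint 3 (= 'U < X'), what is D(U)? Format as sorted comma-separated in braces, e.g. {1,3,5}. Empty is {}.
Constraint 1 (U < Z) on D(U)={3,4,5,7,10} D(Z)={4,7,8,10}: U {3,4,5,7,10}->{3,4,5,7}
Constraint 2 (U != Z) on D(U)={3,4,5,7} D(Z)={4,7,8,10}: no change
Constraint 3 (U < X) on D(U)={3,4,5,7} D(X)={3,4,6,8,9}: X {3,4,6,8,9}->{4,6,8,9}
So after constraint 3: D(U) = {3,4,5,7}

Answer: {3,4,5,7}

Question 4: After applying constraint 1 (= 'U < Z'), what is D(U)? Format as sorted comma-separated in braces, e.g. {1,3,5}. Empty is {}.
Answer: {3,4,5,7}

Derivation:
Constraint 1 (U < Z) on D(U)={3,4,5,7,10} D(Z)={4,7,8,10}: U {3,4,5,7,10}->{3,4,5,7}
So after constraint 1: D(U) = {3,4,5,7}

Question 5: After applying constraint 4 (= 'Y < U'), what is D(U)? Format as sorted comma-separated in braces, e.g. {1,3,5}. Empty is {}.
Answer: {4,5,7}

Derivation:
Constraint 1 (U < Z) on D(U)={3,4,5,7,10} D(Z)={4,7,8,10}: U {3,4,5,7,10}->{3,4,5,7}
Constraint 2 (U != Z) on D(U)={3,4,5,7} D(Z)={4,7,8,10}: no change
Constraint 3 (U < X) on D(U)={3,4,5,7} D(X)={3,4,6,8,9}: X {3,4,6,8,9}->{4,6,8,9}
Constraint 4 (Y < U) on D(Y)={3,4,6,8,9,10} D(U)={3,4,5,7}: Y {3,4,6,8,9,10}->{3,4,6}; U {3,4,5,7}->{4,5,7}
So after constraint 4: D(U) = {4,5,7}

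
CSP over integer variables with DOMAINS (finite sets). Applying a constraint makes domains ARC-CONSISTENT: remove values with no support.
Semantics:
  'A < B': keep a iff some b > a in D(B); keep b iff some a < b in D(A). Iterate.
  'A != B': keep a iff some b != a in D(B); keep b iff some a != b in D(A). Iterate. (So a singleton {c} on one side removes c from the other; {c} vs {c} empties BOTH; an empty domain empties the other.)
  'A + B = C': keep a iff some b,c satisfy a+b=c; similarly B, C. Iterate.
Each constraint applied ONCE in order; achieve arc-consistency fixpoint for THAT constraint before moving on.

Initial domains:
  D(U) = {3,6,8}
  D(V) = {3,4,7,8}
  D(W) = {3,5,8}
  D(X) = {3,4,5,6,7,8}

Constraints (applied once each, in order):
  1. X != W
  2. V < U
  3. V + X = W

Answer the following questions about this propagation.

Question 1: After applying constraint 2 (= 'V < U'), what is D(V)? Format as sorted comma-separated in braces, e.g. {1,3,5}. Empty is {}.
Constraint 1 (X != W) on D(X)={3,4,5,6,7,8} D(W)={3,5,8}: no change
Constraint 2 (V < U) on D(V)={3,4,7,8} D(U)={3,6,8}: V {3,4,7,8}->{3,4,7}; U {3,6,8}->{6,8}
So after constraint 2: D(V) = {3,4,7}

Answer: {3,4,7}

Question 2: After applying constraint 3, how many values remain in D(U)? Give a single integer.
Constraint 1 (X != W) on D(X)={3,4,5,6,7,8} D(W)={3,5,8}: no change
Constraint 2 (V < U) on D(V)={3,4,7,8} D(U)={3,6,8}: V {3,4,7,8}->{3,4,7}; U {3,6,8}->{6,8}
Constraint 3 (V + X = W) on D(V)={3,4,7} D(X)={3,4,5,6,7,8} D(W)={3,5,8}: V {3,4,7}->{3,4}; X {3,4,5,6,7,8}->{4,5}; W {3,5,8}->{8}
So after constraint 3: D(U)={6,8}, size = 2

Answer: 2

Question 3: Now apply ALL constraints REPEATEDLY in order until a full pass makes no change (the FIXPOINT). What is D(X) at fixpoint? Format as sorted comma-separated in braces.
Answer: {4,5}

Derivation:
pass 0 (initial): D(X)={3,4,5,6,7,8}
pass 1: U {3,6,8}->{6,8}; V {3,4,7,8}->{3,4}; W {3,5,8}->{8}; X {3,4,5,6,7,8}->{4,5}
pass 2: no change
Fixpoint after 2 passes: D(X) = {4,5}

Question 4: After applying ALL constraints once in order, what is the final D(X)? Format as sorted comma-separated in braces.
Constraint 1 (X != W) on D(X)={3,4,5,6,7,8} D(W)={3,5,8}: no change
Constraint 2 (V < U) on D(V)={3,4,7,8} D(U)={3,6,8}: V {3,4,7,8}->{3,4,7}; U {3,6,8}->{6,8}
Constraint 3 (V + X = W) on D(V)={3,4,7} D(X)={3,4,5,6,7,8} D(W)={3,5,8}: V {3,4,7}->{3,4}; X {3,4,5,6,7,8}->{4,5}; W {3,5,8}->{8}
So after all 3 constraints: D(X) = {4,5}

Answer: {4,5}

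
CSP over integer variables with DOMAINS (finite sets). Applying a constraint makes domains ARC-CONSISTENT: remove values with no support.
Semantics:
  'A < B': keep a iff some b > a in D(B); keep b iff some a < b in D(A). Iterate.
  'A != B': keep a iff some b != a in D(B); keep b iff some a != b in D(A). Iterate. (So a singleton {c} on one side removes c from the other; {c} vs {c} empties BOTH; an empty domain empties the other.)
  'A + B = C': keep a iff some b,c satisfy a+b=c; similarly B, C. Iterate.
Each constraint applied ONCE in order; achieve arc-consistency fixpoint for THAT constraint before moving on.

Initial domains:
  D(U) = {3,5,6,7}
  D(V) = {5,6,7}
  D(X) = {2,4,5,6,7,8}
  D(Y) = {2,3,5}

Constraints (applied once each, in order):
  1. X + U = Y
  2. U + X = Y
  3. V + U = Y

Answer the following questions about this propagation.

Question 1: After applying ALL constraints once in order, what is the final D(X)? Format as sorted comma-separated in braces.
Answer: {2}

Derivation:
Constraint 1 (X + U = Y) on D(X)={2,4,5,6,7,8} D(U)={3,5,6,7} D(Y)={2,3,5}: X {2,4,5,6,7,8}->{2}; U {3,5,6,7}->{3}; Y {2,3,5}->{5}
Constraint 2 (U + X = Y) on D(U)={3} D(X)={2} D(Y)={5}: no change
Constraint 3 (V + U = Y) on D(V)={5,6,7} D(U)={3} D(Y)={5}: V {5,6,7}->{}; U {3}->{}; Y {5}->{}
So after all 3 constraints: D(X) = {2}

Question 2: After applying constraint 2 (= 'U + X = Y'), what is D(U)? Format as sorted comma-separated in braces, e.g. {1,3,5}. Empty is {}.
Answer: {3}

Derivation:
Constraint 1 (X + U = Y) on D(X)={2,4,5,6,7,8} D(U)={3,5,6,7} D(Y)={2,3,5}: X {2,4,5,6,7,8}->{2}; U {3,5,6,7}->{3}; Y {2,3,5}->{5}
Constraint 2 (U + X = Y) on D(U)={3} D(X)={2} D(Y)={5}: no change
So after constraint 2: D(U) = {3}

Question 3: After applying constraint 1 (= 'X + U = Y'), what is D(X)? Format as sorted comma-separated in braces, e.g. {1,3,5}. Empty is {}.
Answer: {2}

Derivation:
Constraint 1 (X + U = Y) on D(X)={2,4,5,6,7,8} D(U)={3,5,6,7} D(Y)={2,3,5}: X {2,4,5,6,7,8}->{2}; U {3,5,6,7}->{3}; Y {2,3,5}->{5}
So after constraint 1: D(X) = {2}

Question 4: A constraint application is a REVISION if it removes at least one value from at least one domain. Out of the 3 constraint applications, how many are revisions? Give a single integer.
Answer: 2

Derivation:
Constraint 1 (X + U = Y) on D(X)={2,4,5,6,7,8} D(U)={3,5,6,7} D(Y)={2,3,5}: X {2,4,5,6,7,8}->{2}; U {3,5,6,7}->{3}; Y {2,3,5}->{5} => REVISION
Constraint 2 (U + X = Y) on D(U)={3} D(X)={2} D(Y)={5}: no change => not a revision
Constraint 3 (V + U = Y) on D(V)={5,6,7} D(U)={3} D(Y)={5}: V {5,6,7}->{}; U {3}->{}; Y {5}->{} => REVISION
Total revisions = 2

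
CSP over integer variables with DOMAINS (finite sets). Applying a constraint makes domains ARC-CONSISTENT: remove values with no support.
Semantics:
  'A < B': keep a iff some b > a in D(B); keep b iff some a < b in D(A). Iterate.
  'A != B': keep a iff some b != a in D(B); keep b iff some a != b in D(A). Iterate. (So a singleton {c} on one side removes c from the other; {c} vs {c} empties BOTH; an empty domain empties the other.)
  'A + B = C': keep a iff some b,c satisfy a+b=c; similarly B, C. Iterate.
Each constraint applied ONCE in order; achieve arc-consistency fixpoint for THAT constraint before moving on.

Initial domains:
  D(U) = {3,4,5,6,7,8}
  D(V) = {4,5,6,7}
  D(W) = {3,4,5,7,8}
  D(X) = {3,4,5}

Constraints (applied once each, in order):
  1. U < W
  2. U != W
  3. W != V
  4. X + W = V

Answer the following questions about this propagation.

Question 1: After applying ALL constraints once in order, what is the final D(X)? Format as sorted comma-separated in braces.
Answer: {3}

Derivation:
Constraint 1 (U < W) on D(U)={3,4,5,6,7,8} D(W)={3,4,5,7,8}: U {3,4,5,6,7,8}->{3,4,5,6,7}; W {3,4,5,7,8}->{4,5,7,8}
Constraint 2 (U != W) on D(U)={3,4,5,6,7} D(W)={4,5,7,8}: no change
Constraint 3 (W != V) on D(W)={4,5,7,8} D(V)={4,5,6,7}: no change
Constraint 4 (X + W = V) on D(X)={3,4,5} D(W)={4,5,7,8} D(V)={4,5,6,7}: X {3,4,5}->{3}; W {4,5,7,8}->{4}; V {4,5,6,7}->{7}
So after all 4 constraints: D(X) = {3}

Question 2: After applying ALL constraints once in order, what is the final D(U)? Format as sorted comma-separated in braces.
Constraint 1 (U < W) on D(U)={3,4,5,6,7,8} D(W)={3,4,5,7,8}: U {3,4,5,6,7,8}->{3,4,5,6,7}; W {3,4,5,7,8}->{4,5,7,8}
Constraint 2 (U != W) on D(U)={3,4,5,6,7} D(W)={4,5,7,8}: no change
Constraint 3 (W != V) on D(W)={4,5,7,8} D(V)={4,5,6,7}: no change
Constraint 4 (X + W = V) on D(X)={3,4,5} D(W)={4,5,7,8} D(V)={4,5,6,7}: X {3,4,5}->{3}; W {4,5,7,8}->{4}; V {4,5,6,7}->{7}
So after all 4 constraints: D(U) = {3,4,5,6,7}

Answer: {3,4,5,6,7}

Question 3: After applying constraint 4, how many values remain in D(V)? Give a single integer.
Answer: 1

Derivation:
Constraint 1 (U < W) on D(U)={3,4,5,6,7,8} D(W)={3,4,5,7,8}: U {3,4,5,6,7,8}->{3,4,5,6,7}; W {3,4,5,7,8}->{4,5,7,8}
Constraint 2 (U != W) on D(U)={3,4,5,6,7} D(W)={4,5,7,8}: no change
Constraint 3 (W != V) on D(W)={4,5,7,8} D(V)={4,5,6,7}: no change
Constraint 4 (X + W = V) on D(X)={3,4,5} D(W)={4,5,7,8} D(V)={4,5,6,7}: X {3,4,5}->{3}; W {4,5,7,8}->{4}; V {4,5,6,7}->{7}
So after constraint 4: D(V)={7}, size = 1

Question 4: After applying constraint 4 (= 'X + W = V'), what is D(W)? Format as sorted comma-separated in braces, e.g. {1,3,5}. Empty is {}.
Answer: {4}

Derivation:
Constraint 1 (U < W) on D(U)={3,4,5,6,7,8} D(W)={3,4,5,7,8}: U {3,4,5,6,7,8}->{3,4,5,6,7}; W {3,4,5,7,8}->{4,5,7,8}
Constraint 2 (U != W) on D(U)={3,4,5,6,7} D(W)={4,5,7,8}: no change
Constraint 3 (W != V) on D(W)={4,5,7,8} D(V)={4,5,6,7}: no change
Constraint 4 (X + W = V) on D(X)={3,4,5} D(W)={4,5,7,8} D(V)={4,5,6,7}: X {3,4,5}->{3}; W {4,5,7,8}->{4}; V {4,5,6,7}->{7}
So after constraint 4: D(W) = {4}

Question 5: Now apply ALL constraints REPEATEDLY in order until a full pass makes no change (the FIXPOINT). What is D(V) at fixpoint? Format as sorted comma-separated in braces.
pass 0 (initial): D(V)={4,5,6,7}
pass 1: U {3,4,5,6,7,8}->{3,4,5,6,7}; V {4,5,6,7}->{7}; W {3,4,5,7,8}->{4}; X {3,4,5}->{3}
pass 2: U {3,4,5,6,7}->{3}
pass 3: no change
Fixpoint after 3 passes: D(V) = {7}

Answer: {7}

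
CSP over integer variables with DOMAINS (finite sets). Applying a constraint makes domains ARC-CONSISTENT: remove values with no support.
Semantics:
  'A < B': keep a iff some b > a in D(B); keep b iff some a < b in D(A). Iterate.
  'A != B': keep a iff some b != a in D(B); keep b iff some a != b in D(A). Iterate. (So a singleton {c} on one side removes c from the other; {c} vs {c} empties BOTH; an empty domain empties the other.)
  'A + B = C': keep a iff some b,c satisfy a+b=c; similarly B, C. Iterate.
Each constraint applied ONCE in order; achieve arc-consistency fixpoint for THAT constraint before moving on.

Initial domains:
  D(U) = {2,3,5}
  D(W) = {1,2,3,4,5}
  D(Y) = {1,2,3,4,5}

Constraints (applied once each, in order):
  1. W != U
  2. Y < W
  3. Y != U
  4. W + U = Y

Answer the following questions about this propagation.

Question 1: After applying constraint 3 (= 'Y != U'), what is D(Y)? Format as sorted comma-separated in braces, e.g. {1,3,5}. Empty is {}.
Answer: {1,2,3,4}

Derivation:
Constraint 1 (W != U) on D(W)={1,2,3,4,5} D(U)={2,3,5}: no change
Constraint 2 (Y < W) on D(Y)={1,2,3,4,5} D(W)={1,2,3,4,5}: Y {1,2,3,4,5}->{1,2,3,4}; W {1,2,3,4,5}->{2,3,4,5}
Constraint 3 (Y != U) on D(Y)={1,2,3,4} D(U)={2,3,5}: no change
So after constraint 3: D(Y) = {1,2,3,4}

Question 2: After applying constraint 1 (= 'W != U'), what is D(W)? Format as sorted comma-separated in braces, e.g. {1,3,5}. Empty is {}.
Answer: {1,2,3,4,5}

Derivation:
Constraint 1 (W != U) on D(W)={1,2,3,4,5} D(U)={2,3,5}: no change
So after constraint 1: D(W) = {1,2,3,4,5}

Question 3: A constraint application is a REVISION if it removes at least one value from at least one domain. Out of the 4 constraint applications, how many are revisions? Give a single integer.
Answer: 2

Derivation:
Constraint 1 (W != U) on D(W)={1,2,3,4,5} D(U)={2,3,5}: no change => not a revision
Constraint 2 (Y < W) on D(Y)={1,2,3,4,5} D(W)={1,2,3,4,5}: Y {1,2,3,4,5}->{1,2,3,4}; W {1,2,3,4,5}->{2,3,4,5} => REVISION
Constraint 3 (Y != U) on D(Y)={1,2,3,4} D(U)={2,3,5}: no change => not a revision
Constraint 4 (W + U = Y) on D(W)={2,3,4,5} D(U)={2,3,5} D(Y)={1,2,3,4}: W {2,3,4,5}->{2}; U {2,3,5}->{2}; Y {1,2,3,4}->{4} => REVISION
Total revisions = 2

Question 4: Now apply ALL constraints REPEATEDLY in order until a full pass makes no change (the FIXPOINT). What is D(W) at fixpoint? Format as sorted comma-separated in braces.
Answer: {}

Derivation:
pass 0 (initial): D(W)={1,2,3,4,5}
pass 1: U {2,3,5}->{2}; W {1,2,3,4,5}->{2}; Y {1,2,3,4,5}->{4}
pass 2: U {2}->{}; W {2}->{}; Y {4}->{}
pass 3: no change
Fixpoint after 3 passes: D(W) = {}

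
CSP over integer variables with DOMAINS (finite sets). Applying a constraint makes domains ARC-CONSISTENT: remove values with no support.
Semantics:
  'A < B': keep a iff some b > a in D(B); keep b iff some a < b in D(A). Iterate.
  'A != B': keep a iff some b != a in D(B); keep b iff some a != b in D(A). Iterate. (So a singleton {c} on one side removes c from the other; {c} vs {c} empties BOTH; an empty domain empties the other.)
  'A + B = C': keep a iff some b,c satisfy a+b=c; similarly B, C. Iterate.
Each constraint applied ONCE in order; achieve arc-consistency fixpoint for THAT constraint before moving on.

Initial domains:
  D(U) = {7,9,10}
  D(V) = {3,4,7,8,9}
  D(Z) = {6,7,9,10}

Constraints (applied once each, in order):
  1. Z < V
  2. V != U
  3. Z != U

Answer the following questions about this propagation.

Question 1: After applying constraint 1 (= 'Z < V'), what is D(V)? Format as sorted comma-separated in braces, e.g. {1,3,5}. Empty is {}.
Constraint 1 (Z < V) on D(Z)={6,7,9,10} D(V)={3,4,7,8,9}: Z {6,7,9,10}->{6,7}; V {3,4,7,8,9}->{7,8,9}
So after constraint 1: D(V) = {7,8,9}

Answer: {7,8,9}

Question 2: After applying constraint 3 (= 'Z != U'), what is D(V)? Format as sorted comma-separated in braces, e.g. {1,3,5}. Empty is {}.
Answer: {7,8,9}

Derivation:
Constraint 1 (Z < V) on D(Z)={6,7,9,10} D(V)={3,4,7,8,9}: Z {6,7,9,10}->{6,7}; V {3,4,7,8,9}->{7,8,9}
Constraint 2 (V != U) on D(V)={7,8,9} D(U)={7,9,10}: no change
Constraint 3 (Z != U) on D(Z)={6,7} D(U)={7,9,10}: no change
So after constraint 3: D(V) = {7,8,9}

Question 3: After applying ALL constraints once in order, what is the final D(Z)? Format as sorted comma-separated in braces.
Answer: {6,7}

Derivation:
Constraint 1 (Z < V) on D(Z)={6,7,9,10} D(V)={3,4,7,8,9}: Z {6,7,9,10}->{6,7}; V {3,4,7,8,9}->{7,8,9}
Constraint 2 (V != U) on D(V)={7,8,9} D(U)={7,9,10}: no change
Constraint 3 (Z != U) on D(Z)={6,7} D(U)={7,9,10}: no change
So after all 3 constraints: D(Z) = {6,7}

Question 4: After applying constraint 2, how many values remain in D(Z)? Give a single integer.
Constraint 1 (Z < V) on D(Z)={6,7,9,10} D(V)={3,4,7,8,9}: Z {6,7,9,10}->{6,7}; V {3,4,7,8,9}->{7,8,9}
Constraint 2 (V != U) on D(V)={7,8,9} D(U)={7,9,10}: no change
So after constraint 2: D(Z)={6,7}, size = 2

Answer: 2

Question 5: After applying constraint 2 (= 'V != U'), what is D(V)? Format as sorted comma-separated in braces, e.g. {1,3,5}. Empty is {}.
Answer: {7,8,9}

Derivation:
Constraint 1 (Z < V) on D(Z)={6,7,9,10} D(V)={3,4,7,8,9}: Z {6,7,9,10}->{6,7}; V {3,4,7,8,9}->{7,8,9}
Constraint 2 (V != U) on D(V)={7,8,9} D(U)={7,9,10}: no change
So after constraint 2: D(V) = {7,8,9}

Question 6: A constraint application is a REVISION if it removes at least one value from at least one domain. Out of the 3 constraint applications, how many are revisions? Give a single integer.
Answer: 1

Derivation:
Constraint 1 (Z < V) on D(Z)={6,7,9,10} D(V)={3,4,7,8,9}: Z {6,7,9,10}->{6,7}; V {3,4,7,8,9}->{7,8,9} => REVISION
Constraint 2 (V != U) on D(V)={7,8,9} D(U)={7,9,10}: no change => not a revision
Constraint 3 (Z != U) on D(Z)={6,7} D(U)={7,9,10}: no change => not a revision
Total revisions = 1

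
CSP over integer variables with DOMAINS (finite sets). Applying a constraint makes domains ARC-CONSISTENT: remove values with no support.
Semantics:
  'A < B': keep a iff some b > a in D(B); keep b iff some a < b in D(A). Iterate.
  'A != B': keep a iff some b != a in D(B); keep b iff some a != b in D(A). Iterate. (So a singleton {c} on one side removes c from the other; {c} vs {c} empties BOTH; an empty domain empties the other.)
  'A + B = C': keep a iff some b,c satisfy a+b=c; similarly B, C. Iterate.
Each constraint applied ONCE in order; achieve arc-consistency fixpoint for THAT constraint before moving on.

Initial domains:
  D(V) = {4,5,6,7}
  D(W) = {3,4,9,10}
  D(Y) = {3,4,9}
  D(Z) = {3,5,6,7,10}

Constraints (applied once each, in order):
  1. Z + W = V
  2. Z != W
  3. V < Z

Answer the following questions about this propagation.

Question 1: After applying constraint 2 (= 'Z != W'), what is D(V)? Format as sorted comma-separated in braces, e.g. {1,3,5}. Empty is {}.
Answer: {6,7}

Derivation:
Constraint 1 (Z + W = V) on D(Z)={3,5,6,7,10} D(W)={3,4,9,10} D(V)={4,5,6,7}: Z {3,5,6,7,10}->{3}; W {3,4,9,10}->{3,4}; V {4,5,6,7}->{6,7}
Constraint 2 (Z != W) on D(Z)={3} D(W)={3,4}: W {3,4}->{4}
So after constraint 2: D(V) = {6,7}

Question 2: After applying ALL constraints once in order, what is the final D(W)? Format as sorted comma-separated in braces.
Answer: {4}

Derivation:
Constraint 1 (Z + W = V) on D(Z)={3,5,6,7,10} D(W)={3,4,9,10} D(V)={4,5,6,7}: Z {3,5,6,7,10}->{3}; W {3,4,9,10}->{3,4}; V {4,5,6,7}->{6,7}
Constraint 2 (Z != W) on D(Z)={3} D(W)={3,4}: W {3,4}->{4}
Constraint 3 (V < Z) on D(V)={6,7} D(Z)={3}: V {6,7}->{}; Z {3}->{}
So after all 3 constraints: D(W) = {4}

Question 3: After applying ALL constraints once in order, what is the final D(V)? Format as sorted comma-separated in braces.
Answer: {}

Derivation:
Constraint 1 (Z + W = V) on D(Z)={3,5,6,7,10} D(W)={3,4,9,10} D(V)={4,5,6,7}: Z {3,5,6,7,10}->{3}; W {3,4,9,10}->{3,4}; V {4,5,6,7}->{6,7}
Constraint 2 (Z != W) on D(Z)={3} D(W)={3,4}: W {3,4}->{4}
Constraint 3 (V < Z) on D(V)={6,7} D(Z)={3}: V {6,7}->{}; Z {3}->{}
So after all 3 constraints: D(V) = {}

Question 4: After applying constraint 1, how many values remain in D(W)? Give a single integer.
Constraint 1 (Z + W = V) on D(Z)={3,5,6,7,10} D(W)={3,4,9,10} D(V)={4,5,6,7}: Z {3,5,6,7,10}->{3}; W {3,4,9,10}->{3,4}; V {4,5,6,7}->{6,7}
So after constraint 1: D(W)={3,4}, size = 2

Answer: 2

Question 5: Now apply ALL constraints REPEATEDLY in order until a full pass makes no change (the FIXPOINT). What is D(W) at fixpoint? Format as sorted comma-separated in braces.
pass 0 (initial): D(W)={3,4,9,10}
pass 1: V {4,5,6,7}->{}; W {3,4,9,10}->{4}; Z {3,5,6,7,10}->{}
pass 2: W {4}->{}
pass 3: no change
Fixpoint after 3 passes: D(W) = {}

Answer: {}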